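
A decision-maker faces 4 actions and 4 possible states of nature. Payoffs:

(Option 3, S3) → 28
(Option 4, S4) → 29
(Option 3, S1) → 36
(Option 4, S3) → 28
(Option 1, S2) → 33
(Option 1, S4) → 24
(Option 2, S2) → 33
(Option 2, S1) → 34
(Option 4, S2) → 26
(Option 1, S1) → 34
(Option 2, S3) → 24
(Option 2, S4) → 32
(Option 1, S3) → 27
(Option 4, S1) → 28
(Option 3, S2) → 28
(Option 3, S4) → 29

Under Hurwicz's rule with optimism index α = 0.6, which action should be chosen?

Option 3

Option 1: 0.6·34 + 0.4·24 = 30
Option 2: 0.6·34 + 0.4·24 = 30
Option 3: 0.6·36 + 0.4·28 = 32.8
Option 4: 0.6·29 + 0.4·26 = 27.8
Highest Hurwicz score = 32.8 → Option 3.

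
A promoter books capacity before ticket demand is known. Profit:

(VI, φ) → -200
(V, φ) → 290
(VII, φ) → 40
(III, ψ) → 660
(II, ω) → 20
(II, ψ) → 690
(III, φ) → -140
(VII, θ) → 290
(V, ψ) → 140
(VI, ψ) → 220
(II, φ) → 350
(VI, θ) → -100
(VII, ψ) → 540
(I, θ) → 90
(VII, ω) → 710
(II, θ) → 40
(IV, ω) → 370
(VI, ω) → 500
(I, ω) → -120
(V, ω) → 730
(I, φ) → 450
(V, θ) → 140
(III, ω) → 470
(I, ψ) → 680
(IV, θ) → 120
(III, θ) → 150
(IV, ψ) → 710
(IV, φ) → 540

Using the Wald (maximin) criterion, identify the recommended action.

V

Row minima: I=-120, II=20, III=-140, IV=120, V=140, VI=-200, VII=40
Best worst-case = 140 → V.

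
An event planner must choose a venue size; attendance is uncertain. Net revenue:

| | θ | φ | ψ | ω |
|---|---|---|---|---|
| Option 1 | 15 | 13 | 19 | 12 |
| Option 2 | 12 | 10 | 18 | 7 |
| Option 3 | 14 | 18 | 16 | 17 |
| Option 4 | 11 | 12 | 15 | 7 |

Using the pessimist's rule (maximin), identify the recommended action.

Row minima: Option 1=12, Option 2=7, Option 3=14, Option 4=7
Best worst-case = 14 → Option 3.

Option 3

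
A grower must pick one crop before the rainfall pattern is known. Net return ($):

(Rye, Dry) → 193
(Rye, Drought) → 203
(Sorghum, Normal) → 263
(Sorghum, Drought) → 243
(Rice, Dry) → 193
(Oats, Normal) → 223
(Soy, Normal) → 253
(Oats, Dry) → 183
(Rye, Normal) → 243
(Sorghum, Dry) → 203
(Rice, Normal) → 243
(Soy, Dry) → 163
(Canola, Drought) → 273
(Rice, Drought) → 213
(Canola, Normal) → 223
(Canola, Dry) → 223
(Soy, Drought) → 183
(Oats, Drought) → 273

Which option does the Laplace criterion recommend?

Canola

Row averages: Rye=213, Soy=599/3, Canola=719/3, Sorghum=709/3, Oats=679/3, Rice=649/3
Highest average = 719/3 → Canola.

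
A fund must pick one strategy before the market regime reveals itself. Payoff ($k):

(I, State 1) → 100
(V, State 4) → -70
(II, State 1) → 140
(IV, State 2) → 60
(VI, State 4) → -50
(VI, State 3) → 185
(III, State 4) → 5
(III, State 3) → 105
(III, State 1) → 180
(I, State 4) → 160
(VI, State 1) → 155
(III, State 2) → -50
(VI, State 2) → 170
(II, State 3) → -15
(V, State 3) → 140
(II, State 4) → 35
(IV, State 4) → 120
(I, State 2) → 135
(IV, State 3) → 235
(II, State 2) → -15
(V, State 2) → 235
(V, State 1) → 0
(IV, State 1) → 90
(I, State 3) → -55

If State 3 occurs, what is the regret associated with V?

Best payoff under State 3 is 235.
Regret = 235 − 140 = 95.

95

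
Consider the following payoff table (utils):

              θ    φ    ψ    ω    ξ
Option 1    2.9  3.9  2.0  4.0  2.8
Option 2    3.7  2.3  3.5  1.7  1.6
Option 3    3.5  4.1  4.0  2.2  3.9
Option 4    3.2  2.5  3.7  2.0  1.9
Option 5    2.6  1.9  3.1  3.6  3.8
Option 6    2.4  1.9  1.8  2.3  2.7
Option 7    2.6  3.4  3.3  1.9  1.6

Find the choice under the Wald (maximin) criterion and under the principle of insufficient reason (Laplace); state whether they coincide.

Row minima: Option 1=2.0, Option 2=1.6, Option 3=2.2, Option 4=1.9, Option 5=1.9, Option 6=1.8, Option 7=1.6
Best worst-case = 2.2 → Option 3.
Row averages: Option 1=3.12, Option 2=2.56, Option 3=3.54, Option 4=2.66, Option 5=3, Option 6=2.22, Option 7=2.56
Highest average = 3.54 → Option 3.

maximin → Option 3; laplace → Option 3 (agree)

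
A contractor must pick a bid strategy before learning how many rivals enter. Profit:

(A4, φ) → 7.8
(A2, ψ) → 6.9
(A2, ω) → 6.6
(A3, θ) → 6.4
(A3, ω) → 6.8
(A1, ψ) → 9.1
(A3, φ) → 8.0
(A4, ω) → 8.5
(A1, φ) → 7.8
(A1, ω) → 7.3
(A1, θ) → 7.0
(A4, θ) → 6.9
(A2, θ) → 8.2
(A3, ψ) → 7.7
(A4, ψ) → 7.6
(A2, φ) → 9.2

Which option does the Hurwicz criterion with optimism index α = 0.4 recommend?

A1: 0.4·9.1 + 0.6·7.0 = 7.84
A2: 0.4·9.2 + 0.6·6.6 = 7.64
A3: 0.4·8.0 + 0.6·6.4 = 7.04
A4: 0.4·8.5 + 0.6·6.9 = 7.54
Highest Hurwicz score = 7.84 → A1.

A1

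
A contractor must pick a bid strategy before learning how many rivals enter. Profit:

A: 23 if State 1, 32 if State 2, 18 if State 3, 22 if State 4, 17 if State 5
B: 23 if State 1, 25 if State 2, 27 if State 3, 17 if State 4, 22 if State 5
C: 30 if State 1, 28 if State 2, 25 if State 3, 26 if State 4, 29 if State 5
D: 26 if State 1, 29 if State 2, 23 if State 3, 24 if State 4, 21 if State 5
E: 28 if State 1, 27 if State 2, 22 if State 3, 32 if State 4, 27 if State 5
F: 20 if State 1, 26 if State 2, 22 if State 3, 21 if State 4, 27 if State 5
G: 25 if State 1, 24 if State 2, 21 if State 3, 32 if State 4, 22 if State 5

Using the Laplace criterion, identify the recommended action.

C

Row averages: A=22.4, B=22.8, C=27.6, D=24.6, E=27.2, F=23.2, G=24.8
Highest average = 27.6 → C.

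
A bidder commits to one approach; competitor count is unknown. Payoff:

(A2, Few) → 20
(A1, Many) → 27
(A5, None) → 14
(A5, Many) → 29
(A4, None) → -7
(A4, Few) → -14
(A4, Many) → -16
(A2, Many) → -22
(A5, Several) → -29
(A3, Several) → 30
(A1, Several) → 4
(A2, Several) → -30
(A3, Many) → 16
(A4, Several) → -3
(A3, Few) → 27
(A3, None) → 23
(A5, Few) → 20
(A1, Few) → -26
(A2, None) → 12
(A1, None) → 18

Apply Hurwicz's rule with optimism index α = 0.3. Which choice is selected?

A3

A1: 0.3·27 + 0.7·(-26) = -10.1
A2: 0.3·20 + 0.7·(-30) = -15
A3: 0.3·30 + 0.7·16 = 20.2
A4: 0.3·(-3) + 0.7·(-16) = -12.1
A5: 0.3·29 + 0.7·(-29) = -11.6
Highest Hurwicz score = 20.2 → A3.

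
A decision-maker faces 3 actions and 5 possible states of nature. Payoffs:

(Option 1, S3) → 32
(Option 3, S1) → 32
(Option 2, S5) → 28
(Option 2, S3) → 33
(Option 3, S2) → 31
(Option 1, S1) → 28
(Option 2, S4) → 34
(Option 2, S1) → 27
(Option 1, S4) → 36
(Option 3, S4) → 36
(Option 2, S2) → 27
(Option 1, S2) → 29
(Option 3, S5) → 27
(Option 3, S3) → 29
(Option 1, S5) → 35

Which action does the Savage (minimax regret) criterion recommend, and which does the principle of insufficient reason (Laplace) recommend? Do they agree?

Column bests: S1=32, S2=31, S3=33, S4=36, S5=35.
Option 1 regrets: 4, 2, 1, 0, 0 → max 4
Option 2 regrets: 5, 4, 0, 2, 7 → max 7
Option 3 regrets: 0, 0, 4, 0, 8 → max 8
Smallest max regret = 4 → Option 1.
Row averages: Option 1=32, Option 2=29.8, Option 3=31
Highest average = 32 → Option 1.

minimax regret → Option 1; laplace → Option 1 (agree)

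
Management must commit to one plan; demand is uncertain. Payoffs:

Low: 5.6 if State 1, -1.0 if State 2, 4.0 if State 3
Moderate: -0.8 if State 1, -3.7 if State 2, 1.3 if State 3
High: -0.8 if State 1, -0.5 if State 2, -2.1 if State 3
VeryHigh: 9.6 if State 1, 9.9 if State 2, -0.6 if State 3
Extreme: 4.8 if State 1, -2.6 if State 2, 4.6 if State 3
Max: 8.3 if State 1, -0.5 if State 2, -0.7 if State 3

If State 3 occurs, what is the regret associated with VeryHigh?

5.2

Best payoff under State 3 is 4.6.
Regret = 4.6 − (-0.6) = 5.2.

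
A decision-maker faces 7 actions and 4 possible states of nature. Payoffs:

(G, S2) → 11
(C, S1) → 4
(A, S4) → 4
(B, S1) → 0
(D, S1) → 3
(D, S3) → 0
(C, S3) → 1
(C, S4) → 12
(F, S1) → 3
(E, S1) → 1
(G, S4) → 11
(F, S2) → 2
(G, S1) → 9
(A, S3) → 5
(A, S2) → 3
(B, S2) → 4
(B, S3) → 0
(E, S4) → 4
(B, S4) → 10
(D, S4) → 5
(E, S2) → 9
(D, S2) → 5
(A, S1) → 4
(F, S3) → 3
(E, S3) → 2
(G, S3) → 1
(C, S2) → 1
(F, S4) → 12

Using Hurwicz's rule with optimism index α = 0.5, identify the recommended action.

F

A: 0.5·5 + 0.5·3 = 4
B: 0.5·10 + 0.5·0 = 5
C: 0.5·12 + 0.5·1 = 6.5
D: 0.5·5 + 0.5·0 = 2.5
E: 0.5·9 + 0.5·1 = 5
F: 0.5·12 + 0.5·2 = 7
G: 0.5·11 + 0.5·1 = 6
Highest Hurwicz score = 7 → F.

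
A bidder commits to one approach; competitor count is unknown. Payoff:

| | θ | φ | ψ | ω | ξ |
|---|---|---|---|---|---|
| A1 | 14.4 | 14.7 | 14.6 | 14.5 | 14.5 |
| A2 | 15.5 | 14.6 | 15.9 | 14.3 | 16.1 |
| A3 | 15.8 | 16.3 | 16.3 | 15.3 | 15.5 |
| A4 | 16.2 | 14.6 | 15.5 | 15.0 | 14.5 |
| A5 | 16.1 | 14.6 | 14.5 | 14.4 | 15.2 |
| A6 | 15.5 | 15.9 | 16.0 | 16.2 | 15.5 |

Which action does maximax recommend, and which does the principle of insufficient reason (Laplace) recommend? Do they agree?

Row maxima: A1=14.7, A2=16.1, A3=16.3, A4=16.2, A5=16.1, A6=16.2
Best best-case = 16.3 → A3.
Row averages: A1=14.54, A2=15.28, A3=15.84, A4=15.16, A5=14.96, A6=15.82
Highest average = 15.84 → A3.

maximax → A3; laplace → A3 (agree)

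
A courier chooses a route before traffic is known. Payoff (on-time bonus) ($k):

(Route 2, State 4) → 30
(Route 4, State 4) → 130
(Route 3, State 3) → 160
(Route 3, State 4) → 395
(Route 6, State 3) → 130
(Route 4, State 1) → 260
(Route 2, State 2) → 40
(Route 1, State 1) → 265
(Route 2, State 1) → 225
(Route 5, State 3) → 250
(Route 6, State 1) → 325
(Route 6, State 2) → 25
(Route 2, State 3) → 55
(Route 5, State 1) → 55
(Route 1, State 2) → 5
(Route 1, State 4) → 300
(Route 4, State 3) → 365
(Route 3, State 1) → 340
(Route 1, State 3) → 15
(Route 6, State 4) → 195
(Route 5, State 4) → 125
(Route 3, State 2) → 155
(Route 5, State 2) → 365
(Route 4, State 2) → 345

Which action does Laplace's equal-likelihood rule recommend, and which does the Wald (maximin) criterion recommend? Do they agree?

laplace → Route 4; maximin → Route 3 (disagree)

Row averages: Route 1=146.25, Route 2=87.5, Route 3=262.5, Route 4=275, Route 5=198.75, Route 6=168.75
Highest average = 275 → Route 4.
Row minima: Route 1=5, Route 2=30, Route 3=155, Route 4=130, Route 5=55, Route 6=25
Best worst-case = 155 → Route 3.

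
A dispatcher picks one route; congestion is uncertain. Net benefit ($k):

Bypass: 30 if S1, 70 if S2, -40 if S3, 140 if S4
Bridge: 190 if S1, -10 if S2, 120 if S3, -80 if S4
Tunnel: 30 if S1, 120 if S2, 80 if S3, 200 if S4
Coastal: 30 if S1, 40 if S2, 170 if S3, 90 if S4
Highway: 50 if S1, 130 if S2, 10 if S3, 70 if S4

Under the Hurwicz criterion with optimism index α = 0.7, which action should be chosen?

Tunnel

Bypass: 0.7·140 + 0.3·(-40) = 86
Bridge: 0.7·190 + 0.3·(-80) = 109
Tunnel: 0.7·200 + 0.3·30 = 149
Coastal: 0.7·170 + 0.3·30 = 128
Highway: 0.7·130 + 0.3·10 = 94
Highest Hurwicz score = 149 → Tunnel.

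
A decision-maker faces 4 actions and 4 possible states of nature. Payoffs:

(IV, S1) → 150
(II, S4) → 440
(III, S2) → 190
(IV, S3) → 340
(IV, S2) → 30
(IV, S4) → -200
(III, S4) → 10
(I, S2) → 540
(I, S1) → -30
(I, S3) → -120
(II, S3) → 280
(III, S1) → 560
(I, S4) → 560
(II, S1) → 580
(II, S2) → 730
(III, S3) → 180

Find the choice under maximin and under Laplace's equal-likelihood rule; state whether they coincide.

Row minima: I=-120, II=280, III=10, IV=-200
Best worst-case = 280 → II.
Row averages: I=237.5, II=507.5, III=235, IV=80
Highest average = 507.5 → II.

maximin → II; laplace → II (agree)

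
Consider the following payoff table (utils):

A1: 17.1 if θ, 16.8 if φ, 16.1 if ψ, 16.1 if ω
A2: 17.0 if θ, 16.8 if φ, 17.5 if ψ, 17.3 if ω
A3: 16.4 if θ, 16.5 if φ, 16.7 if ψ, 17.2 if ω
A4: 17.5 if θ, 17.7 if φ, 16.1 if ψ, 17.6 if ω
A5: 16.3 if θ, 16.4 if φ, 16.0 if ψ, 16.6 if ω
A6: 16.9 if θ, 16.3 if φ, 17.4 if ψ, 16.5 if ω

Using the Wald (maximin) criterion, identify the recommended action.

A2

Row minima: A1=16.1, A2=16.8, A3=16.4, A4=16.1, A5=16.0, A6=16.3
Best worst-case = 16.8 → A2.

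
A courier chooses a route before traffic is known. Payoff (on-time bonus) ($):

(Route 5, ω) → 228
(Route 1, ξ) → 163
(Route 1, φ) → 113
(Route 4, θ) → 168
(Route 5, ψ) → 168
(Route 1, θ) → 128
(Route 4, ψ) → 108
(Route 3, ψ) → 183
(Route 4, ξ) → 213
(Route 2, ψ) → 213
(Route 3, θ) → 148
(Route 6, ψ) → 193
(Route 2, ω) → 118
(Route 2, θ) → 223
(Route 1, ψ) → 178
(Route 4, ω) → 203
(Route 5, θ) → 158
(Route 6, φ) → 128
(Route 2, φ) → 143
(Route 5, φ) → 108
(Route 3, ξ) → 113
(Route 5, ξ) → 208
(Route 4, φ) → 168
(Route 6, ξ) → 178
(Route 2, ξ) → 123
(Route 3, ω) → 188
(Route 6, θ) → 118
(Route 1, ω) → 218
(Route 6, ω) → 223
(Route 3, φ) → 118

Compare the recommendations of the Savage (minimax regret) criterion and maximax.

minimax regret → Route 5; maximax → Route 5 (agree)

Column bests: θ=223, φ=168, ψ=213, ω=228, ξ=213.
Route 1 regrets: 95, 55, 35, 10, 50 → max 95
Route 2 regrets: 0, 25, 0, 110, 90 → max 110
Route 3 regrets: 75, 50, 30, 40, 100 → max 100
Route 4 regrets: 55, 0, 105, 25, 0 → max 105
Route 5 regrets: 65, 60, 45, 0, 5 → max 65
Route 6 regrets: 105, 40, 20, 5, 35 → max 105
Smallest max regret = 65 → Route 5.
Row maxima: Route 1=218, Route 2=223, Route 3=188, Route 4=213, Route 5=228, Route 6=223
Best best-case = 228 → Route 5.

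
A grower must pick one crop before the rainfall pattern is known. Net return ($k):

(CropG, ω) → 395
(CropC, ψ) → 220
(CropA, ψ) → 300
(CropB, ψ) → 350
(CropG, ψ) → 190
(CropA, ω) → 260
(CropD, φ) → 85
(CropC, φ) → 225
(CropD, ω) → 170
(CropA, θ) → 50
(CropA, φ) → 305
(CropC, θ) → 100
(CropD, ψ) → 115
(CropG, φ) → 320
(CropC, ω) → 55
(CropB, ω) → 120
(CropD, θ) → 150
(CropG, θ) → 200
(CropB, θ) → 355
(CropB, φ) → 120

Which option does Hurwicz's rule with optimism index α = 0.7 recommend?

CropG: 0.7·395 + 0.3·190 = 333.5
CropC: 0.7·225 + 0.3·55 = 174
CropA: 0.7·305 + 0.3·50 = 228.5
CropB: 0.7·355 + 0.3·120 = 284.5
CropD: 0.7·170 + 0.3·85 = 144.5
Highest Hurwicz score = 333.5 → CropG.

CropG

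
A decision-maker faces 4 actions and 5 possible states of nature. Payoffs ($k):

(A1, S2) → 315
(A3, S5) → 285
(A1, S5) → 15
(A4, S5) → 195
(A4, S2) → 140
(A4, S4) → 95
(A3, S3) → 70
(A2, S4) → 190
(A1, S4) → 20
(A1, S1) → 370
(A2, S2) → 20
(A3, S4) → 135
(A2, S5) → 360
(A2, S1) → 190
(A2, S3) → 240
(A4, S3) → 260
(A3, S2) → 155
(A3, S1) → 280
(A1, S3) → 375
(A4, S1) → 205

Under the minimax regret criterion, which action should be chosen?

Column bests: S1=370, S2=315, S3=375, S4=190, S5=360.
A1 regrets: 0, 0, 0, 170, 345 → max 345
A2 regrets: 180, 295, 135, 0, 0 → max 295
A3 regrets: 90, 160, 305, 55, 75 → max 305
A4 regrets: 165, 175, 115, 95, 165 → max 175
Smallest max regret = 175 → A4.

A4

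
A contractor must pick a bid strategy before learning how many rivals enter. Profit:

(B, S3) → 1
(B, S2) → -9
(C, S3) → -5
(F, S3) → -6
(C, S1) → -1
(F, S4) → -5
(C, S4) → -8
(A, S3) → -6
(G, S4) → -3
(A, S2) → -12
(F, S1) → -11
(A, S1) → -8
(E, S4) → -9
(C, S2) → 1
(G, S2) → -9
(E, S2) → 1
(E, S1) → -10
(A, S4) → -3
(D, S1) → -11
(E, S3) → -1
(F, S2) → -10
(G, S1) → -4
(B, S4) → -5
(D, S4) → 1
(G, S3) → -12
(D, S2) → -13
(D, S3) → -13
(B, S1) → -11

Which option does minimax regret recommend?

C

Column bests: S1=-1, S2=1, S3=1, S4=1.
A regrets: 7, 13, 7, 4 → max 13
B regrets: 10, 10, 0, 6 → max 10
C regrets: 0, 0, 6, 9 → max 9
D regrets: 10, 14, 14, 0 → max 14
E regrets: 9, 0, 2, 10 → max 10
F regrets: 10, 11, 7, 6 → max 11
G regrets: 3, 10, 13, 4 → max 13
Smallest max regret = 9 → C.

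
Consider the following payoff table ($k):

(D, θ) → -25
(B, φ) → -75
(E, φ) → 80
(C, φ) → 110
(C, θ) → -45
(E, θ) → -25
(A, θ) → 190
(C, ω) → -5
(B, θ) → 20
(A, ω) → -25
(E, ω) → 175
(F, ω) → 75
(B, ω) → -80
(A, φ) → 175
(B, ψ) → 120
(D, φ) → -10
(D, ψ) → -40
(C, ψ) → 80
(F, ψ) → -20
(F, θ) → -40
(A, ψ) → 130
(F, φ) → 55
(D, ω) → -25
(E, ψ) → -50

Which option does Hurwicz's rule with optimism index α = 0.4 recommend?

A: 0.4·190 + 0.6·(-25) = 61
B: 0.4·120 + 0.6·(-80) = 0
C: 0.4·110 + 0.6·(-45) = 17
D: 0.4·(-10) + 0.6·(-40) = -28
E: 0.4·175 + 0.6·(-50) = 40
F: 0.4·75 + 0.6·(-40) = 6
Highest Hurwicz score = 61 → A.

A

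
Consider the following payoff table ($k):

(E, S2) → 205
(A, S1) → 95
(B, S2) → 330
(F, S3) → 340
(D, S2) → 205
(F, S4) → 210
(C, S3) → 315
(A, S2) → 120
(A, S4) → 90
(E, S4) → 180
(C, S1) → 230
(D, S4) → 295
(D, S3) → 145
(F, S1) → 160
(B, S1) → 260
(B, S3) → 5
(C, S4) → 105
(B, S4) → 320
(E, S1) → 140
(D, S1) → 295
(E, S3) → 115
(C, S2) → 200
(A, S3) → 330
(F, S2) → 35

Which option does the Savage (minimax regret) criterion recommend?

D

Column bests: S1=295, S2=330, S3=340, S4=320.
A regrets: 200, 210, 10, 230 → max 230
B regrets: 35, 0, 335, 0 → max 335
C regrets: 65, 130, 25, 215 → max 215
D regrets: 0, 125, 195, 25 → max 195
E regrets: 155, 125, 225, 140 → max 225
F regrets: 135, 295, 0, 110 → max 295
Smallest max regret = 195 → D.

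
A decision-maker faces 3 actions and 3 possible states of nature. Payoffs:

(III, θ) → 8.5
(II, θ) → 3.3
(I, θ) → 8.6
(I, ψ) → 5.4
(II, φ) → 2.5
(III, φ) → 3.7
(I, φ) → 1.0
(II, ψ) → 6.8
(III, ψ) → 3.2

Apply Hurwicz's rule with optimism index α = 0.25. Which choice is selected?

III

I: 0.25·8.6 + 0.75·1.0 = 2.9
II: 0.25·6.8 + 0.75·2.5 = 3.575
III: 0.25·8.5 + 0.75·3.2 = 4.525
Highest Hurwicz score = 4.525 → III.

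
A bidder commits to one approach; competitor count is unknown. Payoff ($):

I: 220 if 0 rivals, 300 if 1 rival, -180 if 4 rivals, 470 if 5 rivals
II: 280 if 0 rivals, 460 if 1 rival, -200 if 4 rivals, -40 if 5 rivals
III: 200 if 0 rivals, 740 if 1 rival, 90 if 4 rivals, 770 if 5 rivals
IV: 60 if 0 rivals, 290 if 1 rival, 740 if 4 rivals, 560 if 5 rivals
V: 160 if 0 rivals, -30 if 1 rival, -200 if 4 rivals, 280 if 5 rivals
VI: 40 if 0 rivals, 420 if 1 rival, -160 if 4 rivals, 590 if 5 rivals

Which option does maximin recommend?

Row minima: I=-180, II=-200, III=90, IV=60, V=-200, VI=-160
Best worst-case = 90 → III.

III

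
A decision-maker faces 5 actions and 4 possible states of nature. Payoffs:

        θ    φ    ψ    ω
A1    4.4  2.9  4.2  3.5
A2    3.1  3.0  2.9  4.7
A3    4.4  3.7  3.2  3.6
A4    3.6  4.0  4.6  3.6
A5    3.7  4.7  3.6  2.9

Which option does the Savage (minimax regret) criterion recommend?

Column bests: θ=4.4, φ=4.7, ψ=4.6, ω=4.7.
A1 regrets: 0.0, 1.8, 0.4, 1.2 → max 1.8
A2 regrets: 1.3, 1.7, 1.7, 0.0 → max 1.7
A3 regrets: 0.0, 1.0, 1.4, 1.1 → max 1.4
A4 regrets: 0.8, 0.7, 0.0, 1.1 → max 1.1
A5 regrets: 0.7, 0.0, 1.0, 1.8 → max 1.8
Smallest max regret = 1.1 → A4.

A4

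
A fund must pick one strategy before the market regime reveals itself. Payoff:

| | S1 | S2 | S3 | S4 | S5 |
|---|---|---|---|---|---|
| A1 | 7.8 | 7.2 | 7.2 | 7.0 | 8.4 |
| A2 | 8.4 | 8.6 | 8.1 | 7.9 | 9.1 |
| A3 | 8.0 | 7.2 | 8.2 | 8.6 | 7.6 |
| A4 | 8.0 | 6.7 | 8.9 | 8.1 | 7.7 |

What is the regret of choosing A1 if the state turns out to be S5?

Best payoff under S5 is 9.1.
Regret = 9.1 − 8.4 = 0.7.

0.7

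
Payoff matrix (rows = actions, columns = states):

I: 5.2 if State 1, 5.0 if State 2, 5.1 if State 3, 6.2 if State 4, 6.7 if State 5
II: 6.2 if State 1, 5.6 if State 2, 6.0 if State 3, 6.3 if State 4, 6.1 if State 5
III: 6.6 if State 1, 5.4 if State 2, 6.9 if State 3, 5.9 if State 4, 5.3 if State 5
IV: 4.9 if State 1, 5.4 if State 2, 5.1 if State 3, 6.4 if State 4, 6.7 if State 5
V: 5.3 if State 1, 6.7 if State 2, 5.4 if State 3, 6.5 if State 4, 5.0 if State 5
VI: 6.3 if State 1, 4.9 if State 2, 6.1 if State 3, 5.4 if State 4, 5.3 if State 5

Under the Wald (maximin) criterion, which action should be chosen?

Row minima: I=5.0, II=5.6, III=5.3, IV=4.9, V=5.0, VI=4.9
Best worst-case = 5.6 → II.

II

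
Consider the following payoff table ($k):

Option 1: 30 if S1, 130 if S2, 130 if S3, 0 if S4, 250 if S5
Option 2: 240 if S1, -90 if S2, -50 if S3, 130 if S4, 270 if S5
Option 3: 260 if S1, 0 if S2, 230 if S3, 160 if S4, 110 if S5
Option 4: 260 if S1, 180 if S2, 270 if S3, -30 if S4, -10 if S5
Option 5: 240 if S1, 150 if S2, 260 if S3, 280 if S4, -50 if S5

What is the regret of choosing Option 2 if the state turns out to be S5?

0

Best payoff under S5 is 270.
Regret = 270 − 270 = 0.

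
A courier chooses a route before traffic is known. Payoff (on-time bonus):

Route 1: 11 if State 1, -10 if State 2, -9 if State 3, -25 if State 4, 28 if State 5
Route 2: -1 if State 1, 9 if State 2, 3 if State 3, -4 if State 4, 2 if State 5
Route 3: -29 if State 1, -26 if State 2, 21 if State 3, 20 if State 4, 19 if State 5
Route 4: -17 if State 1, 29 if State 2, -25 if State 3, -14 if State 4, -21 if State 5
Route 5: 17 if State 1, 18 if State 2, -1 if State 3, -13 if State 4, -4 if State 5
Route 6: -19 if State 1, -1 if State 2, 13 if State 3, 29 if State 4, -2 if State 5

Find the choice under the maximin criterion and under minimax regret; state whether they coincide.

Row minima: Route 1=-25, Route 2=-4, Route 3=-29, Route 4=-25, Route 5=-13, Route 6=-19
Best worst-case = -4 → Route 2.
Column bests: State 1=17, State 2=29, State 3=21, State 4=29, State 5=28.
Route 1 regrets: 6, 39, 30, 54, 0 → max 54
Route 2 regrets: 18, 20, 18, 33, 26 → max 33
Route 3 regrets: 46, 55, 0, 9, 9 → max 55
Route 4 regrets: 34, 0, 46, 43, 49 → max 49
Route 5 regrets: 0, 11, 22, 42, 32 → max 42
Route 6 regrets: 36, 30, 8, 0, 30 → max 36
Smallest max regret = 33 → Route 2.

maximin → Route 2; minimax regret → Route 2 (agree)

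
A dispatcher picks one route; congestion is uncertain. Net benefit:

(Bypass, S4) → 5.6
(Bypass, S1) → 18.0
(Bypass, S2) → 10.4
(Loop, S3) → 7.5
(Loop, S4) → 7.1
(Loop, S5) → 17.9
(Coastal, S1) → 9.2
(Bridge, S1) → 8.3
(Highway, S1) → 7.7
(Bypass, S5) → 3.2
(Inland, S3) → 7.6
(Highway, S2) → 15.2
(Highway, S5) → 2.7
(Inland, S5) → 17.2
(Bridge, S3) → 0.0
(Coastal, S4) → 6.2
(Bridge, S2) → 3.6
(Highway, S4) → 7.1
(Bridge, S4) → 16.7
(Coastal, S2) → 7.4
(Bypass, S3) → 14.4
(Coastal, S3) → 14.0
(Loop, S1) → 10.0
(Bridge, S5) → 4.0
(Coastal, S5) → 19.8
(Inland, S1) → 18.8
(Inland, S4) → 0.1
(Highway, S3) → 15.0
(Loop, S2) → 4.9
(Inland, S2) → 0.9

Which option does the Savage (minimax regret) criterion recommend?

Loop

Column bests: S1=18.8, S2=15.2, S3=15.0, S4=16.7, S5=19.8.
Bypass regrets: 0.8, 4.8, 0.6, 11.1, 16.6 → max 16.6
Loop regrets: 8.8, 10.3, 7.5, 9.6, 1.9 → max 10.3
Inland regrets: 0.0, 14.3, 7.4, 16.6, 2.6 → max 16.6
Coastal regrets: 9.6, 7.8, 1.0, 10.5, 0.0 → max 10.5
Bridge regrets: 10.5, 11.6, 15.0, 0.0, 15.8 → max 15.8
Highway regrets: 11.1, 0.0, 0.0, 9.6, 17.1 → max 17.1
Smallest max regret = 10.3 → Loop.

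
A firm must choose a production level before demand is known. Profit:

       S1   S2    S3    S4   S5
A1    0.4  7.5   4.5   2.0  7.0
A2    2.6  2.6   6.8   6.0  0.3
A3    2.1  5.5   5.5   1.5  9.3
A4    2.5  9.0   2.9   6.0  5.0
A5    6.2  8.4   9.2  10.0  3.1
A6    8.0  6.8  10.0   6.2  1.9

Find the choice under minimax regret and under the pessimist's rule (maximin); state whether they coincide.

Column bests: S1=8.0, S2=9.0, S3=10.0, S4=10.0, S5=9.3.
A1 regrets: 7.6, 1.5, 5.5, 8.0, 2.3 → max 8.0
A2 regrets: 5.4, 6.4, 3.2, 4.0, 9.0 → max 9.0
A3 regrets: 5.9, 3.5, 4.5, 8.5, 0.0 → max 8.5
A4 regrets: 5.5, 0.0, 7.1, 4.0, 4.3 → max 7.1
A5 regrets: 1.8, 0.6, 0.8, 0.0, 6.2 → max 6.2
A6 regrets: 0.0, 2.2, 0.0, 3.8, 7.4 → max 7.4
Smallest max regret = 6.2 → A5.
Row minima: A1=0.4, A2=0.3, A3=1.5, A4=2.5, A5=3.1, A6=1.9
Best worst-case = 3.1 → A5.

minimax regret → A5; maximin → A5 (agree)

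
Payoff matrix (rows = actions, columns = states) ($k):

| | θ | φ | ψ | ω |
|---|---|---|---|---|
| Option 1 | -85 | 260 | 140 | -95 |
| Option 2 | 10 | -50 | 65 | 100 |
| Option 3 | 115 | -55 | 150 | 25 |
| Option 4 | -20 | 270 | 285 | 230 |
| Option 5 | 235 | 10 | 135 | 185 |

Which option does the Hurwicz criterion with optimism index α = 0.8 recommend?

Option 1: 0.8·260 + 0.2·(-95) = 189
Option 2: 0.8·100 + 0.2·(-50) = 70
Option 3: 0.8·150 + 0.2·(-55) = 109
Option 4: 0.8·285 + 0.2·(-20) = 224
Option 5: 0.8·235 + 0.2·10 = 190
Highest Hurwicz score = 224 → Option 4.

Option 4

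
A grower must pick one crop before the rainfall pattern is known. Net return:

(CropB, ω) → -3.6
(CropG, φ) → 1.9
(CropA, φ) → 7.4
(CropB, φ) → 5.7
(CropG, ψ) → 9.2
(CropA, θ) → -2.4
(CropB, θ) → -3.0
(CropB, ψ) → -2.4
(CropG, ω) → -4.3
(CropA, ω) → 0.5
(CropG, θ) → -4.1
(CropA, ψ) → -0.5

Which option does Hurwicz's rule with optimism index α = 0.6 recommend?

CropG

CropA: 0.6·7.4 + 0.4·(-2.4) = 3.48
CropG: 0.6·9.2 + 0.4·(-4.3) = 3.8
CropB: 0.6·5.7 + 0.4·(-3.6) = 1.98
Highest Hurwicz score = 3.8 → CropG.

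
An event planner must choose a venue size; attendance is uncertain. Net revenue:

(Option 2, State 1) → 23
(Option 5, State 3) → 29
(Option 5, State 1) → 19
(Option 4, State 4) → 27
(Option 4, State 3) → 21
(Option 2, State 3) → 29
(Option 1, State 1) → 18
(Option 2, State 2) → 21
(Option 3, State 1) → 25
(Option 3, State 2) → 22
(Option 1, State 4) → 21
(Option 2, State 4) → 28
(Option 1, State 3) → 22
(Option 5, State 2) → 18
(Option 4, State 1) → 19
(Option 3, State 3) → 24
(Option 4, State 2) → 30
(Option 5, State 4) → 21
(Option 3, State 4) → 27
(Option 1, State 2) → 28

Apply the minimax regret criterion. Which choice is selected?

Option 1

Column bests: State 1=25, State 2=30, State 3=29, State 4=28.
Option 1 regrets: 7, 2, 7, 7 → max 7
Option 2 regrets: 2, 9, 0, 0 → max 9
Option 3 regrets: 0, 8, 5, 1 → max 8
Option 4 regrets: 6, 0, 8, 1 → max 8
Option 5 regrets: 6, 12, 0, 7 → max 12
Smallest max regret = 7 → Option 1.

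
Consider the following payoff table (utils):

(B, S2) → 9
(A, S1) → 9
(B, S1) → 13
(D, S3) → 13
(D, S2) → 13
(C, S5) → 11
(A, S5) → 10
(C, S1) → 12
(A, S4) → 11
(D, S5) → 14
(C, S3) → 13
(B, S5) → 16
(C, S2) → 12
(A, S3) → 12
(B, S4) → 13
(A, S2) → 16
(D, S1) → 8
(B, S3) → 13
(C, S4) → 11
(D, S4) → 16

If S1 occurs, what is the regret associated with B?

0

Best payoff under S1 is 13.
Regret = 13 − 13 = 0.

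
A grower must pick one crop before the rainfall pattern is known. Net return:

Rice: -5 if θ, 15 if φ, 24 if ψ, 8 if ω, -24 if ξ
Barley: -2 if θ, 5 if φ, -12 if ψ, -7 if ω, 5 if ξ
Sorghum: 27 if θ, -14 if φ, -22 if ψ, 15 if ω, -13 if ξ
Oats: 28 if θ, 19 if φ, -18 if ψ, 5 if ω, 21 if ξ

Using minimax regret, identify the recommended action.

Barley

Column bests: θ=28, φ=19, ψ=24, ω=15, ξ=21.
Rice regrets: 33, 4, 0, 7, 45 → max 45
Barley regrets: 30, 14, 36, 22, 16 → max 36
Sorghum regrets: 1, 33, 46, 0, 34 → max 46
Oats regrets: 0, 0, 42, 10, 0 → max 42
Smallest max regret = 36 → Barley.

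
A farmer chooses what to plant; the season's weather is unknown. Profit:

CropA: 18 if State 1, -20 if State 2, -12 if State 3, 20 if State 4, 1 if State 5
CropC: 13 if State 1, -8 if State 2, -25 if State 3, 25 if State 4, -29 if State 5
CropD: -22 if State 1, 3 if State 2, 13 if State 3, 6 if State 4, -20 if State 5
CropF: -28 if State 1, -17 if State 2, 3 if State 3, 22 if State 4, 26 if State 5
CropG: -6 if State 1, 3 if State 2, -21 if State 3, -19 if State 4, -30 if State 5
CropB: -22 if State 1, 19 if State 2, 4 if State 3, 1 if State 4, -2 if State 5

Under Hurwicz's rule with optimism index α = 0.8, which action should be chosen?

CropA: 0.8·20 + 0.2·(-20) = 12
CropC: 0.8·25 + 0.2·(-29) = 14.2
CropD: 0.8·13 + 0.2·(-22) = 6
CropF: 0.8·26 + 0.2·(-28) = 15.2
CropG: 0.8·3 + 0.2·(-30) = -3.6
CropB: 0.8·19 + 0.2·(-22) = 10.8
Highest Hurwicz score = 15.2 → CropF.

CropF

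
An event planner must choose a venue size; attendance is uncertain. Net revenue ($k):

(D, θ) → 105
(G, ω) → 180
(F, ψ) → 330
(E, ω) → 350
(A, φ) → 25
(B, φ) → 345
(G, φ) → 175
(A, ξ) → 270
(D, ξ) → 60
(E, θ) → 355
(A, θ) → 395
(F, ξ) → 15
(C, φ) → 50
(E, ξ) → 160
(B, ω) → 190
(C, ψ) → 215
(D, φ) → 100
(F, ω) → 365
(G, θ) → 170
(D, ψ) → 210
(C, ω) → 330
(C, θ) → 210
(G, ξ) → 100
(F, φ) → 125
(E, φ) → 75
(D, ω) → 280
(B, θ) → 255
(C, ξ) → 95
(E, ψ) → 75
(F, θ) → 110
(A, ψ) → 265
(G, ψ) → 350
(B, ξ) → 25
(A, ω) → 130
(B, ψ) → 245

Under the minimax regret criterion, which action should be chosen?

G

Column bests: θ=395, φ=345, ψ=350, ω=365, ξ=270.
A regrets: 0, 320, 85, 235, 0 → max 320
B regrets: 140, 0, 105, 175, 245 → max 245
C regrets: 185, 295, 135, 35, 175 → max 295
D regrets: 290, 245, 140, 85, 210 → max 290
E regrets: 40, 270, 275, 15, 110 → max 275
F regrets: 285, 220, 20, 0, 255 → max 285
G regrets: 225, 170, 0, 185, 170 → max 225
Smallest max regret = 225 → G.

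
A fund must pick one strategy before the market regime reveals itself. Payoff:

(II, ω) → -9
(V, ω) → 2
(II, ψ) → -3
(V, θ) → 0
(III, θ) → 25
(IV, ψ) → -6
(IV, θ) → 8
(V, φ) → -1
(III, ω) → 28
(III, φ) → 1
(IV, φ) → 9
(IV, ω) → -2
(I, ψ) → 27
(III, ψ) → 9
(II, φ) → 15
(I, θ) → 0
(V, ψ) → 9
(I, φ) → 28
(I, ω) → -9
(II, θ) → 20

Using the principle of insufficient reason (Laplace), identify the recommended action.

III

Row averages: I=11.5, II=5.75, III=15.75, IV=2.25, V=2.5
Highest average = 15.75 → III.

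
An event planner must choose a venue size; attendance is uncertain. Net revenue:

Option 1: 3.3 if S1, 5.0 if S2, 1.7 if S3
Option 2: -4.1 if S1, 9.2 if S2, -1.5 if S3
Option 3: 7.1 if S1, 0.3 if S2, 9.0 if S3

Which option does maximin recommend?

Row minima: Option 1=1.7, Option 2=-4.1, Option 3=0.3
Best worst-case = 1.7 → Option 1.

Option 1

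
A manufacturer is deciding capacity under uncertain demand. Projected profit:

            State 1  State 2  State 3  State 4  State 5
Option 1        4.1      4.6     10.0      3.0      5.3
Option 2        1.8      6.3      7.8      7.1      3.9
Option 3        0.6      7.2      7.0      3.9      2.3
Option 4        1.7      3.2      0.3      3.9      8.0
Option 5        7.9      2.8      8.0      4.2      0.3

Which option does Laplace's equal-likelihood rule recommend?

Row averages: Option 1=5.4, Option 2=5.38, Option 3=4.2, Option 4=3.42, Option 5=4.64
Highest average = 5.4 → Option 1.

Option 1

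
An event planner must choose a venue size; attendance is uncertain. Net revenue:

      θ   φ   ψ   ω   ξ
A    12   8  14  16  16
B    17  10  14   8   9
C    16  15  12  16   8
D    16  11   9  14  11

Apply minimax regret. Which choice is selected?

D

Column bests: θ=17, φ=15, ψ=14, ω=16, ξ=16.
A regrets: 5, 7, 0, 0, 0 → max 7
B regrets: 0, 5, 0, 8, 7 → max 8
C regrets: 1, 0, 2, 0, 8 → max 8
D regrets: 1, 4, 5, 2, 5 → max 5
Smallest max regret = 5 → D.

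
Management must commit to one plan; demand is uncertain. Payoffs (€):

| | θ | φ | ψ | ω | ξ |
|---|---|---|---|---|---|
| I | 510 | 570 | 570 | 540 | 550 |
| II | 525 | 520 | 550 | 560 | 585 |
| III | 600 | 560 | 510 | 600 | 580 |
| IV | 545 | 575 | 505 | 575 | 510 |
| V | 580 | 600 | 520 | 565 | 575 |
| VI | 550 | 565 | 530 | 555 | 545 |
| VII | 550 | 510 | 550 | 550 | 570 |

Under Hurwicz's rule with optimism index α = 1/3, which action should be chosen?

I: 1/3·570 + 2/3·510 = 530
II: 1/3·585 + 2/3·520 = 1625/3
III: 1/3·600 + 2/3·510 = 540
IV: 1/3·575 + 2/3·505 = 1585/3
V: 1/3·600 + 2/3·520 = 1640/3
VI: 1/3·565 + 2/3·530 = 1625/3
VII: 1/3·570 + 2/3·510 = 530
Highest Hurwicz score = 1640/3 → V.

V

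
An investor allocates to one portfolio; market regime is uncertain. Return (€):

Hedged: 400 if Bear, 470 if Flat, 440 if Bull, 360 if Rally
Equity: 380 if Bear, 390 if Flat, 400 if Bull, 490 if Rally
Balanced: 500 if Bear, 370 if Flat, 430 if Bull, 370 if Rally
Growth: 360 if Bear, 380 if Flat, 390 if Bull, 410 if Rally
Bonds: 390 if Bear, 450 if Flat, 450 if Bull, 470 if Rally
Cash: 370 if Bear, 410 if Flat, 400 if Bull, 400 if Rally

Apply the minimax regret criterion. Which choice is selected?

Column bests: Bear=500, Flat=470, Bull=450, Rally=490.
Hedged regrets: 100, 0, 10, 130 → max 130
Equity regrets: 120, 80, 50, 0 → max 120
Balanced regrets: 0, 100, 20, 120 → max 120
Growth regrets: 140, 90, 60, 80 → max 140
Bonds regrets: 110, 20, 0, 20 → max 110
Cash regrets: 130, 60, 50, 90 → max 130
Smallest max regret = 110 → Bonds.

Bonds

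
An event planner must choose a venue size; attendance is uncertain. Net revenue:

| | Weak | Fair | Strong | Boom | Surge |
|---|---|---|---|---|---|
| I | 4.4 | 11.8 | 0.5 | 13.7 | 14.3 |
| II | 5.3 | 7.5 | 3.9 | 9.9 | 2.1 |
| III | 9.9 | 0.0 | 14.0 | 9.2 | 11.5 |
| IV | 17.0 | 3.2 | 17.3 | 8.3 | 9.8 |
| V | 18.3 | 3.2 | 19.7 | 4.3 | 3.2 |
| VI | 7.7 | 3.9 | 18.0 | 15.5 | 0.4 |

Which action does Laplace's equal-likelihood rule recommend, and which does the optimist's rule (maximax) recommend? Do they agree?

laplace → IV; maximax → V (disagree)

Row averages: I=8.94, II=5.74, III=8.92, IV=11.12, V=9.74, VI=9.1
Highest average = 11.12 → IV.
Row maxima: I=14.3, II=9.9, III=14.0, IV=17.3, V=19.7, VI=18.0
Best best-case = 19.7 → V.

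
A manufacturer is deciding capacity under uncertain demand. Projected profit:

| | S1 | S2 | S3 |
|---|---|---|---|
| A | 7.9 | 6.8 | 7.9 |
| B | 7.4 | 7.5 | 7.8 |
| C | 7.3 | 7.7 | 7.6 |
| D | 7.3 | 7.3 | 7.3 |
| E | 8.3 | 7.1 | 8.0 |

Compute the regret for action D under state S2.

0.4

Best payoff under S2 is 7.7.
Regret = 7.7 − 7.3 = 0.4.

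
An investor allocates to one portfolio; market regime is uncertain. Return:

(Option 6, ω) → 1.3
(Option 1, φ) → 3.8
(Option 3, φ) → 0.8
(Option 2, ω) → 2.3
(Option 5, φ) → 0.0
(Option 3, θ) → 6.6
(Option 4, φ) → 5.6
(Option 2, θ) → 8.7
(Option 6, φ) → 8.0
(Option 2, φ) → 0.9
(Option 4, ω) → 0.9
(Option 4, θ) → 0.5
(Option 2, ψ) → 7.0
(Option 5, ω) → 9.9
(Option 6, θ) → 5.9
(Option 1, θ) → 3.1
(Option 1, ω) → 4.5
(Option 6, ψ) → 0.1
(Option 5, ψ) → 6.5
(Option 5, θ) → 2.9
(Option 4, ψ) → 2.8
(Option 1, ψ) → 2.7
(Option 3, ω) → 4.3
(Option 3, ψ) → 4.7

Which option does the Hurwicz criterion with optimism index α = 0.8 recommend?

Option 5

Option 1: 0.8·4.5 + 0.2·2.7 = 4.14
Option 2: 0.8·8.7 + 0.2·0.9 = 7.14
Option 3: 0.8·6.6 + 0.2·0.8 = 5.44
Option 4: 0.8·5.6 + 0.2·0.5 = 4.58
Option 5: 0.8·9.9 + 0.2·0.0 = 7.92
Option 6: 0.8·8.0 + 0.2·0.1 = 6.42
Highest Hurwicz score = 7.92 → Option 5.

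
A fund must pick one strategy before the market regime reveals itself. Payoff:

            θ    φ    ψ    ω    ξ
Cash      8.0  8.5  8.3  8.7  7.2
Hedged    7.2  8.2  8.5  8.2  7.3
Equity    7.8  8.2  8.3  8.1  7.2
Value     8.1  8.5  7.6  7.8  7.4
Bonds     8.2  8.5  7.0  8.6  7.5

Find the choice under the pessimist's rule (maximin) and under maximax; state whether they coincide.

Row minima: Cash=7.2, Hedged=7.2, Equity=7.2, Value=7.4, Bonds=7.0
Best worst-case = 7.4 → Value.
Row maxima: Cash=8.7, Hedged=8.5, Equity=8.3, Value=8.5, Bonds=8.6
Best best-case = 8.7 → Cash.

maximin → Value; maximax → Cash (disagree)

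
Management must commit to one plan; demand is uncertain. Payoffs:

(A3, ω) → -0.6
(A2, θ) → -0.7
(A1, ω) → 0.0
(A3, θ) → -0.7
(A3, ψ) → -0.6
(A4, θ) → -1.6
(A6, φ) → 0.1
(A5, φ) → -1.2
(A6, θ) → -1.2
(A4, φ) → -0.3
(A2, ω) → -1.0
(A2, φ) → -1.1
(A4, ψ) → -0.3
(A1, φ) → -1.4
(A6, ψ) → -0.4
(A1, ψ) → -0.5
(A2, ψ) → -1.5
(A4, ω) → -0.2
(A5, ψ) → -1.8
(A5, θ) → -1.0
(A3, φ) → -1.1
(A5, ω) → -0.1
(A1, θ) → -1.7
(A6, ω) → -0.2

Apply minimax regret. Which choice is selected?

Column bests: θ=-0.7, φ=0.1, ψ=-0.3, ω=0.0.
A1 regrets: 1.0, 1.5, 0.2, 0.0 → max 1.5
A2 regrets: 0.0, 1.2, 1.2, 1.0 → max 1.2
A3 regrets: 0.0, 1.2, 0.3, 0.6 → max 1.2
A4 regrets: 0.9, 0.4, 0.0, 0.2 → max 0.9
A5 regrets: 0.3, 1.3, 1.5, 0.1 → max 1.5
A6 regrets: 0.5, 0.0, 0.1, 0.2 → max 0.5
Smallest max regret = 0.5 → A6.

A6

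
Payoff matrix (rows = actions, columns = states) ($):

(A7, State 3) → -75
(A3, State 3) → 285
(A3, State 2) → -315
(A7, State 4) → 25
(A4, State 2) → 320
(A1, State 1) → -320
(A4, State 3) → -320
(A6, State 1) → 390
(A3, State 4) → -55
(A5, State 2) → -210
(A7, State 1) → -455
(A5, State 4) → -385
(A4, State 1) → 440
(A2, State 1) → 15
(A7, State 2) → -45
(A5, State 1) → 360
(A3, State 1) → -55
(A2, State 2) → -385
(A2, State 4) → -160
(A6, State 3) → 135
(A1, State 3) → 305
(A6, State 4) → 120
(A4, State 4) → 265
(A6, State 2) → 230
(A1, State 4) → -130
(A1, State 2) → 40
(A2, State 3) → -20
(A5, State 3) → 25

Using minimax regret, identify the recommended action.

A6

Column bests: State 1=440, State 2=320, State 3=305, State 4=265.
A1 regrets: 760, 280, 0, 395 → max 760
A2 regrets: 425, 705, 325, 425 → max 705
A3 regrets: 495, 635, 20, 320 → max 635
A4 regrets: 0, 0, 625, 0 → max 625
A5 regrets: 80, 530, 280, 650 → max 650
A6 regrets: 50, 90, 170, 145 → max 170
A7 regrets: 895, 365, 380, 240 → max 895
Smallest max regret = 170 → A6.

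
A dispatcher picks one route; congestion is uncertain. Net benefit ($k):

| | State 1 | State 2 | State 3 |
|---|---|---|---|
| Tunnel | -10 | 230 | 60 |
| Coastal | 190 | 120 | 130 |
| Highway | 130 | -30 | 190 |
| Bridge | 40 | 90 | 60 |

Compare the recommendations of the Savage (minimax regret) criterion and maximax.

minimax regret → Coastal; maximax → Tunnel (disagree)

Column bests: State 1=190, State 2=230, State 3=190.
Tunnel regrets: 200, 0, 130 → max 200
Coastal regrets: 0, 110, 60 → max 110
Highway regrets: 60, 260, 0 → max 260
Bridge regrets: 150, 140, 130 → max 150
Smallest max regret = 110 → Coastal.
Row maxima: Tunnel=230, Coastal=190, Highway=190, Bridge=90
Best best-case = 230 → Tunnel.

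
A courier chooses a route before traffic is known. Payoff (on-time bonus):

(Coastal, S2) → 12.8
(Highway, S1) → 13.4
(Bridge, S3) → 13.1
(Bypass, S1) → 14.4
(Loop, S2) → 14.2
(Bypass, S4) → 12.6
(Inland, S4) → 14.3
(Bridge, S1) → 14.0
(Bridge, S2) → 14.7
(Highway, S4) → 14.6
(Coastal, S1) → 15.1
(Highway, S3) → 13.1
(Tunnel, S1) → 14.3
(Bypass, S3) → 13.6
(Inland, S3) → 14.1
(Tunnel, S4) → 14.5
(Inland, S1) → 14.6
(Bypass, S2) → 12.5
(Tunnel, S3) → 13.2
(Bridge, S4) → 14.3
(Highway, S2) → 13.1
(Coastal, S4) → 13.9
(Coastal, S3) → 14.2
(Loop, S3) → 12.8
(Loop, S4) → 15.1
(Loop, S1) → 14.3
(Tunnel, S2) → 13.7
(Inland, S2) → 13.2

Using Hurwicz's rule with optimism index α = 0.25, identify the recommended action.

Inland

Bridge: 0.25·14.7 + 0.75·13.1 = 13.5
Tunnel: 0.25·14.5 + 0.75·13.2 = 13.525
Highway: 0.25·14.6 + 0.75·13.1 = 13.475
Inland: 0.25·14.6 + 0.75·13.2 = 13.55
Coastal: 0.25·15.1 + 0.75·12.8 = 13.375
Bypass: 0.25·14.4 + 0.75·12.5 = 12.975
Loop: 0.25·15.1 + 0.75·12.8 = 13.375
Highest Hurwicz score = 13.55 → Inland.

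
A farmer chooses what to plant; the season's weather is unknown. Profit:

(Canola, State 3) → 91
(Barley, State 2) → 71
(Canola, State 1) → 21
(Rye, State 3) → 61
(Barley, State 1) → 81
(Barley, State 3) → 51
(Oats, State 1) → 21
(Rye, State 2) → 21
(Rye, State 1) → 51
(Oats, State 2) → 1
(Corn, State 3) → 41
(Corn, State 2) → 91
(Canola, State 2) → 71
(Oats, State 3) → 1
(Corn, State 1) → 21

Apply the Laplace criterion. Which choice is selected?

Row averages: Corn=51, Oats=23/3, Barley=203/3, Rye=133/3, Canola=61
Highest average = 203/3 → Barley.

Barley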